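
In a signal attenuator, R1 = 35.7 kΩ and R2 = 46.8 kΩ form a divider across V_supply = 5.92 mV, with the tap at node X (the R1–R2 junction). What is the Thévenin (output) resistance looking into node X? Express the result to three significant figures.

With V_supply suppressed (replaced by a short), R_th = R1 ‖ R2 = (35.70 × 46.8)/(35.70 + 46.8) = 20.25 kΩ.

R_th ≈ 20.3 kΩ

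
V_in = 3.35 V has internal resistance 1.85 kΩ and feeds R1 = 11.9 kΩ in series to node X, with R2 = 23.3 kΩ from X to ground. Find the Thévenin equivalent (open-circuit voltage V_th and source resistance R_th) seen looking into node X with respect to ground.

V_th ≈ 2.11 V, R_th ≈ 8.65 kΩ

R1' = 1.85 + 11.9 = 13.75 kΩ (source resistance + R1).
V_th is the unloaded tap voltage: V_in · R2/(R1'+R2) = 3.35 × 0.6289 = 2.107 V.
Looking into X with the source shorted: R_th = R1'·R2/(R1'+R2) = 13.75 × 23.3/37.05 = 8.647 kΩ.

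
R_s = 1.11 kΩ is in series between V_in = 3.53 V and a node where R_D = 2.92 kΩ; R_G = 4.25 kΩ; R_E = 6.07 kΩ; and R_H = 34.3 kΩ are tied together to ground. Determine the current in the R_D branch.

I ≈ 0.651 mA

Combine the parallel branches: R_p = (1/2.92 + 1/4.25 + 1/6.07 + 1/34.3)⁻¹ = 1.296 kΩ.
Node voltage V_A = V_in · R_p/(R_s + R_p) = 3.53 × 0.5386 = 1.901 V.
I(R_D) = V_A / R_D = 1.901/2.92 = 0.6512 mA.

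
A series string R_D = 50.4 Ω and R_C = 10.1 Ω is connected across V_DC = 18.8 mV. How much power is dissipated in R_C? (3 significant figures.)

P ≈ 0.975 µW

Series current I = V_DC/ΣR = 18.8/60.50 = 0.3107 mA.
P = I²R = 0.09656 × 10.1 = 0.9753 µW.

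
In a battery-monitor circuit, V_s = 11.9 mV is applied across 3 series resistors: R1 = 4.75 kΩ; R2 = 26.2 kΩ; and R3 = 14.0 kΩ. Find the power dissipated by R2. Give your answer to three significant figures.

P ≈ 1.84 nW

Series current I = V_s/ΣR = 11.9/44.95 = 0.2647 µA.
P(R2) = I²·R2 = (0.2647)² × 26.2 = 1.836 nW.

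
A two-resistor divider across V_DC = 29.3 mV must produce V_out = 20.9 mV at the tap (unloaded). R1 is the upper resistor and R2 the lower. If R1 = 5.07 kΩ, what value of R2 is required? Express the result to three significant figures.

R2 ≈ 12.6 kΩ

V_out/V_DC = R2/(R1+R2) = 0.7133.
So R2 = R1 · V_out/(V_DC − V_out) = 5.07 × 20.9/(29.3 − 20.9) = 5.07 × 2.488 = 12.61 kΩ.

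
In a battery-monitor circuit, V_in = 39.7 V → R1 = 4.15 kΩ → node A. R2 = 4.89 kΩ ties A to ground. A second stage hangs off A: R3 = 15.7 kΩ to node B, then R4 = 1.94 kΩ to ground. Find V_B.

Node A sees R2 in parallel with the series input of stage 2, R3 + R4 = 17.64 kΩ.
Effective lower resistance at A: R2 ‖ 17.64 = 3.829 kΩ.
So V_A = 39.7 × 0.4799 = 19.05 V.
V_B = V_A × 0.1100 = 2.095 V.

V_B ≈ 2.10 V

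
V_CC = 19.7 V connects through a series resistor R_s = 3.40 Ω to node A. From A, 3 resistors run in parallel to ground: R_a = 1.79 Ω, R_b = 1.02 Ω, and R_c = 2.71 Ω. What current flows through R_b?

Parallel bank: R_p = 1/(1/1.79 + 1/1.02 + 1/2.71) = 0.5241 Ω.
Node voltage V_A = V_CC · R_p/(R_s + R_p) = 19.7 × 0.1336 = 2.631 V.
Branch current I = V_A/R_b = 2.631/1.02 = 2.580 A.

I ≈ 2.58 A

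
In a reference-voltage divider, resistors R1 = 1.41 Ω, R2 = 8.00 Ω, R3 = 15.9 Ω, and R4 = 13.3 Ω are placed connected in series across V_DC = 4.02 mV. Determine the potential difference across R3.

V ≈ 1.66 mV

Series total: ΣR = 1.41 + 8.00 + 15.9 + 13.3 = 38.61 Ω.
By the voltage-divider rule, V = 4.02 × 15.90/38.61 = 1.655 mV.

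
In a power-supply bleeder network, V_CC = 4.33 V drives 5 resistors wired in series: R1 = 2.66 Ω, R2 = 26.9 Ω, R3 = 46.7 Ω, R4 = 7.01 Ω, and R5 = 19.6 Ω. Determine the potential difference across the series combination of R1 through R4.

ΣR = 2.66 + 26.9 + 46.7 + 7.01 + 19.6 = 102.9 Ω.
R_{R1..R4} = 2.66 + 26.9 + 46.7 + 7.01 = 83.27 Ω.
Voltage divider: V = V_CC · (83.27 / 102.9) = 4.33 × 0.8095 = 3.505 V.

V ≈ 3.50 V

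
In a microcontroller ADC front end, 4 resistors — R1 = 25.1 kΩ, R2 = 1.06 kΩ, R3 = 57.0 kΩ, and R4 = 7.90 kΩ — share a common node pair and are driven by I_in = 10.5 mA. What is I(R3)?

I ≈ 0.163 mA

Conductances: ΣG = 1/25.1 + 1/1.06 + 1/57.0 + 1/7.90 = 1.127 (1/kΩ).
Current divider: I(R3) = I_in · G_k/ΣG = 10.5 × (0.01754/1.127) = 10.5 × 0.01556 = 0.1634 mA.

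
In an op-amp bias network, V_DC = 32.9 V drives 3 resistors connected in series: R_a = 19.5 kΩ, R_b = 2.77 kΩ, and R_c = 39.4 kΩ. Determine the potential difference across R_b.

V ≈ 1.48 V

Series total: ΣR = 19.5 + 2.77 + 39.4 = 61.67 kΩ.
By the voltage-divider rule, V = 32.9 × 2.770/61.67 = 1.478 V.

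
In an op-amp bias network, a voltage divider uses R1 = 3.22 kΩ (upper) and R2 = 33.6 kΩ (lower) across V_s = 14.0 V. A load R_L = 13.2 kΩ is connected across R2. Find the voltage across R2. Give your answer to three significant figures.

V_out ≈ 10.4 V

R2 ‖ R_L = (33.6 × 13.2)/(33.6 + 13.2) = 9.477 kΩ.
Voltage divider with the loaded lower leg: V_out = 14.0 × 9.477/(3.22 + 9.477) = 14.0 × 0.7464 = 10.45 V.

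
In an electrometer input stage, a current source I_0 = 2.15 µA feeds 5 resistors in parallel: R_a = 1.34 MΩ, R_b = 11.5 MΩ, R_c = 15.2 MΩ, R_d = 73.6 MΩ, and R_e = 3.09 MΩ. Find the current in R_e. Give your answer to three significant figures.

I ≈ 0.563 µA

Total conductance ΣG = 1/1.34 + 1/11.5 + 1/15.2 + 1/73.6 + 1/3.09 = 1.236 (units of 1/MΩ).
R_e takes the fraction G_k/ΣG = 0.3236/1.236 = 0.2618, so I = 2.15 × 0.2618 = 0.5628 µA.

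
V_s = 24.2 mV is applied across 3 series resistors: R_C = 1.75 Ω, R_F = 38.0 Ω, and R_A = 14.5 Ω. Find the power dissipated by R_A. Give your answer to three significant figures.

The common current is I = 24.2/54.25 = 0.4461 mA.
P = I²R = 0.1990 × 14.5 = 2.885 µW.

P ≈ 2.89 µW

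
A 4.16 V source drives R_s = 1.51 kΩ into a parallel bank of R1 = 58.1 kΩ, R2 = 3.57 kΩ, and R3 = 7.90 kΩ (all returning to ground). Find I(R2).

Parallel bank: R_p = 1/(1/58.1 + 1/3.57 + 1/7.90) = 2.359 kΩ.
V_A = 4.16 × 2.359/3.869 = 2.536 V.
I(R2) = V_A / R2 = 2.536/3.57 = 0.7105 mA.

I ≈ 0.710 mA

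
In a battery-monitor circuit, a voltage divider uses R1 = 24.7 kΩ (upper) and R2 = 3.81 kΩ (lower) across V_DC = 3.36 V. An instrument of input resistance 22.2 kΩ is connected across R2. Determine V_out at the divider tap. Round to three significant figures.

V_out ≈ 0.391 V

The load sits in parallel with R2, giving an effective lower resistance R2' = R2·R_L/(R2+R_L) = 3.252 kΩ.
Voltage divider with the loaded lower leg: V_out = 3.36 × 3.252/(24.7 + 3.252) = 3.36 × 0.1163 = 0.3909 V.
(Unloaded it would be 0.449 V; the load pulls it down.)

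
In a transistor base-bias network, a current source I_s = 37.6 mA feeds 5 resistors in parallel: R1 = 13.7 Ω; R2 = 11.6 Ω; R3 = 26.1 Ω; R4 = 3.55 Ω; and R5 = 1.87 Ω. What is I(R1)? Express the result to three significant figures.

Conductances: ΣG = 1/13.7 + 1/11.6 + 1/26.1 + 1/3.55 + 1/1.87 = 1.014 (1/Ω).
By the current-divider rule, I = I_s · G_k/ΣG = 37.6 × 0.07199 = 2.707 mA.

I ≈ 2.71 mA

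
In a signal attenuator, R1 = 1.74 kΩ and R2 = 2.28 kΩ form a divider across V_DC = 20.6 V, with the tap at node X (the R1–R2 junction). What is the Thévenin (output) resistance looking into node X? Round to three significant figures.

R_th ≈ 0.987 kΩ

Looking into X with the source shorted: R_th = R1·R2/(R1+R2) = 1.740 × 2.28/4.020 = 0.9869 kΩ.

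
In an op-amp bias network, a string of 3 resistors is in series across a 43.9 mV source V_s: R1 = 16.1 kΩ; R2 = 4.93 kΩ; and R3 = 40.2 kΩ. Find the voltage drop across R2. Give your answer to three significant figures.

Total series resistance ΣR = 16.1 + 4.93 + 40.2 = 61.23 kΩ.
Voltage divider: V = V_s · (4.930 / 61.23) = 43.9 × 0.08052 = 3.535 mV.

V ≈ 3.53 mV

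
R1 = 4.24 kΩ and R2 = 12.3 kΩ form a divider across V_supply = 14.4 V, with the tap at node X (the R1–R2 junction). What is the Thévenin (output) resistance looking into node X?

Zeroing V_supply shorts the top of R1 to ground, so R_th = R1 ‖ R2 = 3.153 kΩ.

R_th ≈ 3.15 kΩ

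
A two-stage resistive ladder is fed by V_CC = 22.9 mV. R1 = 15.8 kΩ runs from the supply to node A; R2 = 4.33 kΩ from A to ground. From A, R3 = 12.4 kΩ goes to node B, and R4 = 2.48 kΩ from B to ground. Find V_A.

V_A ≈ 4.01 mV

Looking into the second stage from A: R3 + R4 = 14.88 kΩ appears in parallel with R2.
R2 ‖ (R3+R4) = 3.354 kΩ.
V_A = 22.9 × 3.354/(15.8 + 3.354) = 4.010 mV.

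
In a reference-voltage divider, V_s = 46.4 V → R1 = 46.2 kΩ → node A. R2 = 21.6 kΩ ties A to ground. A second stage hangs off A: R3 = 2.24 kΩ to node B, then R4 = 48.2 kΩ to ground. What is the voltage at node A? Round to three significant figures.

V_A ≈ 11.4 V

The second stage (R3 + R4 = 50.44 kΩ) loads node A in parallel with R2.
Effective lower resistance at A: R2 ‖ 50.44 = 15.12 kΩ.
So V_A = 46.4 × 0.2466 = 11.44 V.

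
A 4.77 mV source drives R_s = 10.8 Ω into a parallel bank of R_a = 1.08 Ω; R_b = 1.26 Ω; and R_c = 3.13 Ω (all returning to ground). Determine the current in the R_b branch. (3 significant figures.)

I ≈ 0.164 mA

Equivalent of the parallel group: R_p = 0.4904 Ω.
V_A by voltage divider: V_A = 4.77 × 0.4904/(10.8 + 0.4904) = 0.2072 mV.
I(R_b) = V_A / R_b = 0.2072/1.26 = 0.1644 mA.
(Check via current divider: I_total = 0.4225 mA; share G_k/ΣG = 0.3892 → same result.)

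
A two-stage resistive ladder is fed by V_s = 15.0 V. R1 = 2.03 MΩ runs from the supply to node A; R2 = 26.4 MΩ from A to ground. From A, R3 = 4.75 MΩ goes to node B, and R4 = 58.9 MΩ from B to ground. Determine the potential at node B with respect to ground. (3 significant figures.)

V_B ≈ 12.5 V

The second stage (R3 + R4 = 63.65 MΩ) loads node A in parallel with R2.
Effective lower resistance at A: R2 ‖ 63.65 = 18.66 MΩ.
So V_A = 15.0 × 0.9019 = 13.53 V.
V_B = V_A × 0.9254 = 12.52 V.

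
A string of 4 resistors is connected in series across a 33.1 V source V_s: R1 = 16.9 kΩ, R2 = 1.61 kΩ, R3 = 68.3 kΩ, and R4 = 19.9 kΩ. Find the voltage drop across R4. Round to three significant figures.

V ≈ 6.17 V

Series total: ΣR = 16.9 + 1.61 + 68.3 + 19.9 = 106.7 kΩ.
V = V_s · R/ΣR = 33.1 × 0.1865 = 6.173 V.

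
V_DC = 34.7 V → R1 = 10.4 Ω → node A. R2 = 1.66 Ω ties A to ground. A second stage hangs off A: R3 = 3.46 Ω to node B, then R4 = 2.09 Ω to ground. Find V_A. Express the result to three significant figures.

V_A ≈ 3.80 V

Looking into the second stage from A: R3 + R4 = 5.550 Ω appears in parallel with R2.
Effective lower resistance at A: R2 ‖ 5.550 = 1.278 Ω.
So V_A = 34.7 × 0.1094 = 3.797 V.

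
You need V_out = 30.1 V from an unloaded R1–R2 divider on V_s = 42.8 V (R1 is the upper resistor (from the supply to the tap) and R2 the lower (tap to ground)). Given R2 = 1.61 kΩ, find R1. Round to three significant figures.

R1 ≈ 0.679 kΩ

The divider ratio is R2/(R1+R2) = 30.1/42.8 = 0.7033.
R1 = R2·(1/k − 1) = 1.61 × 0.4219 = 0.6793 kΩ.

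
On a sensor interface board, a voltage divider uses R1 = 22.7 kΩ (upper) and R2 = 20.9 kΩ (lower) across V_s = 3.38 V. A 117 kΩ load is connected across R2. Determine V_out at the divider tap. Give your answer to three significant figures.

V_out ≈ 1.48 V

The load sits in parallel with R2, giving an effective lower resistance R2' = R2·R_L/(R2+R_L) = 17.73 kΩ.
Voltage divider with the loaded lower leg: V_out = 3.38 × 17.73/(22.7 + 17.73) = 3.38 × 0.4386 = 1.482 V.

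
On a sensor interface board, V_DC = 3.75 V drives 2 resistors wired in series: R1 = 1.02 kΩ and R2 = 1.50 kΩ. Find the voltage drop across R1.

V ≈ 1.52 V

ΣR = 1.02 + 1.50 = 2.520 kΩ.
Voltage divider: V = V_DC · (1.020 / 2.520) = 3.75 × 0.4048 = 1.518 V.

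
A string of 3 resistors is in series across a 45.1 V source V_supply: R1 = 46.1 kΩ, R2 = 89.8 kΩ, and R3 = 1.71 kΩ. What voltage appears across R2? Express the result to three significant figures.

Series total: ΣR = 46.1 + 89.8 + 1.71 = 137.6 kΩ.
By the voltage-divider rule, V = 45.1 × 89.80/137.6 = 29.43 V.

V ≈ 29.4 V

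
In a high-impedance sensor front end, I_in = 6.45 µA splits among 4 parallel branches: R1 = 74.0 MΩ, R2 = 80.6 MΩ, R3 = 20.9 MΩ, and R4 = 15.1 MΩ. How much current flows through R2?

I ≈ 0.572 µA

ΣG = 1/74.0 + 1/80.6 + 1/20.9 + 1/15.1 = 0.1400.
By the current-divider rule, I = I_in · G_k/ΣG = 6.45 × 0.08863 = 0.5716 µA.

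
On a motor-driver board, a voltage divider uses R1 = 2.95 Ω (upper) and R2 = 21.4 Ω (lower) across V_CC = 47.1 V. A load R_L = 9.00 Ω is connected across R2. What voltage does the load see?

R2 ‖ R_L = (21.4 × 9.00)/(21.4 + 9.00) = 6.336 Ω.
Voltage divider with the loaded lower leg: V_out = 47.1 × 6.336/(2.95 + 6.336) = 47.1 × 0.6823 = 32.14 V.

V_out ≈ 32.1 V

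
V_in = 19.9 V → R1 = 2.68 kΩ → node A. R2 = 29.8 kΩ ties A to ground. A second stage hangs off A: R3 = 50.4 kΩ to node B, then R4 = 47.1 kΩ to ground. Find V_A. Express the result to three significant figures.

The second stage (R3 + R4 = 97.50 kΩ) loads node A in parallel with R2.
R2 ‖ (R3+R4) = 22.82 kΩ.
So V_A = 19.9 × 0.8949 = 17.81 V.

V_A ≈ 17.8 V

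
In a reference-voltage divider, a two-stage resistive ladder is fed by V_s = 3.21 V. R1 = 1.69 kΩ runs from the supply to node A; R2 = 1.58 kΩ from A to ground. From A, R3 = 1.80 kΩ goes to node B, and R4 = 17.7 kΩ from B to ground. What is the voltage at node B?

V_B ≈ 1.35 V

Node A sees R2 in parallel with the series input of stage 2, R3 + R4 = 19.50 kΩ.
Effective lower resistance at A: R2 ‖ 19.50 = 1.462 kΩ.
V_A = 3.21 × 1.462/(1.69 + 1.462) = 1.489 V.
Stage 2 is unloaded, so V_B = V_A · R4/(R3+R4) = 1.489 × 17.7/19.50 = 1.351 V.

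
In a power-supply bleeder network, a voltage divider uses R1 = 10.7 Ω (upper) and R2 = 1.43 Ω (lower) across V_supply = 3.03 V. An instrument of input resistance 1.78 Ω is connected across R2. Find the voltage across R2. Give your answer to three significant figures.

V_out ≈ 0.209 V

First combine the lower leg with the load: R2 ‖ R_L = 0.7930 Ω.
Then V_out = V_supply · R2'/(R1 + R2') = 3.03 × 0.7930/11.49 = 0.2091 V.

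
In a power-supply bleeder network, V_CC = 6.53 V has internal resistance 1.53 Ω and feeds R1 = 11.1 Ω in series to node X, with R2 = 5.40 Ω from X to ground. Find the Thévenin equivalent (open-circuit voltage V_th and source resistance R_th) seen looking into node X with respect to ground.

R1' = 1.53 + 11.1 = 12.63 Ω (source resistance + R1).
Open-circuit (no load on X): V_th = V_CC · R2/(R1' + R2) = 6.53 × 5.40/(12.63 + 5.40) = 1.956 V.
Zeroing V_CC shorts the top of R1' to ground, so R_th = R1' ‖ R2 = 3.783 Ω.

V_th ≈ 1.96 V, R_th ≈ 3.78 Ω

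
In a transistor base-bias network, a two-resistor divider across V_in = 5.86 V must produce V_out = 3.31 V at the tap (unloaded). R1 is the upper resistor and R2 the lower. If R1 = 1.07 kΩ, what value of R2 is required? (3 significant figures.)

V_out/V_in = R2/(R1+R2) = 0.5648.
R2 = R1 · 0.5648/(1 − 0.5648) = 1.389 kΩ.

R2 ≈ 1.39 kΩ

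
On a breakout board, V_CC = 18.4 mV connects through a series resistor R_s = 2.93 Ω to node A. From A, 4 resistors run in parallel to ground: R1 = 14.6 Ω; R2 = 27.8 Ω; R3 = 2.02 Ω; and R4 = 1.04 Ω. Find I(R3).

Combine the parallel branches: R_p = (1/14.6 + 1/27.8 + 1/2.02 + 1/1.04)⁻¹ = 0.6406 Ω.
V_A = 18.4 × 0.6406/3.571 = 3.301 mV.
Branch current I = V_A/R3 = 3.301/2.02 = 1.634 mA.

I ≈ 1.63 mA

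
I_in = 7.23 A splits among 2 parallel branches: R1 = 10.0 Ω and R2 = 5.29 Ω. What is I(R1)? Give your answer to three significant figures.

With just two branches, the current splits inversely with resistance.
So I = 7.23 × 5.29/15.29 = 2.501 A.

I ≈ 2.50 A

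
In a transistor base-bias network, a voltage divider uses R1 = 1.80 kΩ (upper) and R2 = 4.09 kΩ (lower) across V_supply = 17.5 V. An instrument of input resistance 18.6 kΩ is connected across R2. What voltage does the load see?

V_out ≈ 11.4 V

The load sits in parallel with R2, giving an effective lower resistance R2' = R2·R_L/(R2+R_L) = 3.353 kΩ.
Then V_out = V_supply · R2'/(R1 + R2') = 17.5 × 3.353/5.153 = 11.39 V.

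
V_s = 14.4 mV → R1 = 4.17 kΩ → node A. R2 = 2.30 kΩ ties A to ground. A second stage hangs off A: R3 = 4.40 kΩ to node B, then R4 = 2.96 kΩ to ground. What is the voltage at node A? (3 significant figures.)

V_A ≈ 4.26 mV

Node A sees R2 in parallel with the series input of stage 2, R3 + R4 = 7.360 kΩ.
Effective lower resistance at A: R2 ‖ 7.360 = 1.752 kΩ.
V_A = 14.4 × 1.752/(4.17 + 1.752) = 4.261 mV.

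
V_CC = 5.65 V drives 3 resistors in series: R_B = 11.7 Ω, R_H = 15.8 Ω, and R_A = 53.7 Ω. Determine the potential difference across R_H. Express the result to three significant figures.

V ≈ 1.10 V

Total series resistance ΣR = 11.7 + 15.8 + 53.7 = 81.20 Ω.
By the voltage-divider rule, V = 5.65 × 15.80/81.20 = 1.099 V.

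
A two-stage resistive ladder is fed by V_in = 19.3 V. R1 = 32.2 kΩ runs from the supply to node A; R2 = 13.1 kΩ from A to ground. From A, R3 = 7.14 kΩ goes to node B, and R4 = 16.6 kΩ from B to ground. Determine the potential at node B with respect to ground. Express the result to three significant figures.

V_B ≈ 2.80 V

The second stage (R3 + R4 = 23.74 kΩ) loads node A in parallel with R2.
R2 ‖ (R3+R4) = 8.442 kΩ.
So V_A = 19.3 × 0.2077 = 4.009 V.
Stage 2 is unloaded, so V_B = V_A · R4/(R3+R4) = 4.009 × 16.6/23.74 = 2.803 V.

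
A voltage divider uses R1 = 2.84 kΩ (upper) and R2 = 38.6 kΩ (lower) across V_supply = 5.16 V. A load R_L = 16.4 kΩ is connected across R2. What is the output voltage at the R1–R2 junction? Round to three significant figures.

R2 ‖ R_L = (38.6 × 16.4)/(38.6 + 16.4) = 11.51 kΩ.
Voltage divider with the loaded lower leg: V_out = 5.16 × 11.51/(2.84 + 11.51) = 5.16 × 0.8021 = 4.139 V.

V_out ≈ 4.14 V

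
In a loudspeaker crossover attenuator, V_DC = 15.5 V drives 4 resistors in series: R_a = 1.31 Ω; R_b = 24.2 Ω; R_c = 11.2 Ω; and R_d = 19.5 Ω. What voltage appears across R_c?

V ≈ 3.09 V

ΣR = 1.31 + 24.2 + 11.2 + 19.5 = 56.21 Ω.
V = V_DC · R/ΣR = 15.5 × 0.1993 = 3.088 V.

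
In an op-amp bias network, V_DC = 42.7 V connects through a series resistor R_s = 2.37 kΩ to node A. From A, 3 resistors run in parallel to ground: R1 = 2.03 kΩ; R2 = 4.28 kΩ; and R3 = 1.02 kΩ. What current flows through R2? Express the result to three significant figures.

I ≈ 1.98 mA

Equivalent of the parallel group: R_p = 0.5859 kΩ.
Node voltage V_A = V_DC · R_p/(R_s + R_p) = 42.7 × 0.1982 = 8.464 V.
I(R2) = V_A / R2 = 8.464/4.28 = 1.978 mA.
(Check via current divider: I_total = 14.45 mA; share G_k/ΣG = 0.1369 → same result.)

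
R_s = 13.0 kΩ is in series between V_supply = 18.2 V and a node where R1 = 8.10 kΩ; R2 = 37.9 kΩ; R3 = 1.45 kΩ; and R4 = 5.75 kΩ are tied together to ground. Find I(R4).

I ≈ 0.223 mA

Parallel bank: R_p = 1/(1/8.10 + 1/37.9 + 1/1.45 + 1/5.75) = 0.9868 kΩ.
V_A = 18.2 × 0.9868/13.99 = 1.284 V.
Branch current I = V_A/R4 = 1.284/5.75 = 0.2233 mA.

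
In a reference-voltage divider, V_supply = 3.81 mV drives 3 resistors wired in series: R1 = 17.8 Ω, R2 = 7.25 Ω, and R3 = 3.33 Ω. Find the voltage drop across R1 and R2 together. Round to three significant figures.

V ≈ 3.36 mV

Series total: ΣR = 17.8 + 7.25 + 3.33 = 28.38 Ω.
R_{R1..R2} = 17.8 + 7.25 = 25.05 Ω.
Voltage divider: V = V_supply · (25.05 / 28.38) = 3.81 × 0.8827 = 3.363 mV.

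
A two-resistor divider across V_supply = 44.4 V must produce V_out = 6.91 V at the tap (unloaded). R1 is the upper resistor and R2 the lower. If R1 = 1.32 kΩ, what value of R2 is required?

R2 ≈ 0.243 kΩ

The divider ratio is R2/(R1+R2) = 6.91/44.4 = 0.1556.
Rearranging, R2 = R1·k/(1−k) = 1.32 × 0.1843 = 0.2433 kΩ.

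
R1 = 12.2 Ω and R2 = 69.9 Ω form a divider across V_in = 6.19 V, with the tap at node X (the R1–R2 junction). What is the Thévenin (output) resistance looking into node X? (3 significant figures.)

R_th ≈ 10.4 Ω

With V_in suppressed (replaced by a short), R_th = R1 ‖ R2 = (12.20 × 69.9)/(12.20 + 69.9) = 10.39 Ω.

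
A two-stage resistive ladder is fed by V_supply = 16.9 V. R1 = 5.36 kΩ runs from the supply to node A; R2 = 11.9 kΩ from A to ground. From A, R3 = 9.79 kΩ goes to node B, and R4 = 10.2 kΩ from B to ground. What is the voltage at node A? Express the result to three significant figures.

V_A ≈ 9.83 V

Looking into the second stage from A: R3 + R4 = 19.99 kΩ appears in parallel with R2.
R2 ‖ (R3+R4) = 7.459 kΩ.
V_A = 16.9 × 7.459/(5.36 + 7.459) = 9.834 V.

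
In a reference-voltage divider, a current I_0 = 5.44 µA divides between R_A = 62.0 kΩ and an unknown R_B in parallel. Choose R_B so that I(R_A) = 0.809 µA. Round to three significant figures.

Two-branch current divider: I_A = I_0 · R_B/(R_A + R_B).
0.809/5.44 = R_B/(R_A + R_B) → R_B = R_A · (0.1487)/(1 − 0.1487) = 62.0 × 0.1747 = 10.83 kΩ.

R_B ≈ 10.8 kΩ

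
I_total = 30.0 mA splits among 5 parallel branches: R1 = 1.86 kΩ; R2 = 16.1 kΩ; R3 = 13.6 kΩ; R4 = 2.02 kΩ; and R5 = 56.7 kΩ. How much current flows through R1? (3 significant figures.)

I ≈ 13.6 mA

Conductances: ΣG = 1/1.86 + 1/16.1 + 1/13.6 + 1/2.02 + 1/56.7 = 1.186 (1/kΩ).
By the current-divider rule, I = I_total · G_k/ΣG = 30.0 × 0.4533 = 13.60 mA.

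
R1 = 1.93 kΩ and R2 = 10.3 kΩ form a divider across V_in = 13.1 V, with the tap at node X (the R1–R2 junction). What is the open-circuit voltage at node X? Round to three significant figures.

V_th is the unloaded tap voltage: V_in · R2/(R1+R2) = 13.1 × 0.8422 = 11.03 V.

V_th ≈ 11.0 V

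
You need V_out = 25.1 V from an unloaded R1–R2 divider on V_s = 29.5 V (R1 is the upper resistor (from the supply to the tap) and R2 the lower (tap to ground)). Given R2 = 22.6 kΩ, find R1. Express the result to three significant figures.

R1 ≈ 3.96 kΩ

The divider ratio is R2/(R1+R2) = 25.1/29.5 = 0.8508.
Rearranging, R1 = R2·(1−k)/k = 22.6 × 0.1753 = 3.962 kΩ.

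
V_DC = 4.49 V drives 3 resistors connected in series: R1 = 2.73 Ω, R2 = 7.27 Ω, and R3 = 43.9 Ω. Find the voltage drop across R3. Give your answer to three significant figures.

Total series resistance ΣR = 2.73 + 7.27 + 43.9 = 53.90 Ω.
Voltage divider: V = V_DC · (43.90 / 53.90) = 4.49 × 0.8145 = 3.657 V.

V ≈ 3.66 V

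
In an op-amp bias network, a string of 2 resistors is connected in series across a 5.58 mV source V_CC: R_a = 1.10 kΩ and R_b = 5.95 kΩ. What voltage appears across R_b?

V ≈ 4.71 mV

Total series resistance ΣR = 1.10 + 5.95 = 7.050 kΩ.
V = V_CC · R/ΣR = 5.58 × 0.8440 = 4.709 mV.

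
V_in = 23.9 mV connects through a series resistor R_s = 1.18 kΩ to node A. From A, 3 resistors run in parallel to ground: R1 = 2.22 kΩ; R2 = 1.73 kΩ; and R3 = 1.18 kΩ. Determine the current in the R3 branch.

I ≈ 6.30 µA

Combine the parallel branches: R_p = (1/2.22 + 1/1.73 + 1/1.18)⁻¹ = 0.5331 kΩ.
Node voltage V_A = V_in · R_p/(R_s + R_p) = 23.9 × 0.3112 = 7.437 mV.
I(R3) = V_A / R3 = 7.437/1.18 = 6.303 µA.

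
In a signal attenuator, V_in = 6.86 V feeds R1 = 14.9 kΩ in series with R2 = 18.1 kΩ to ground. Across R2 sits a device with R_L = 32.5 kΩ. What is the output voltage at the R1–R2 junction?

V_out ≈ 3.01 V

R2 ‖ R_L = (18.1 × 32.5)/(18.1 + 32.5) = 11.63 kΩ.
Then V_out = V_in · R2'/(R1 + R2') = 6.86 × 11.63/26.53 = 3.007 V.
(Unloaded it would be 3.76 V; the load pulls it down.)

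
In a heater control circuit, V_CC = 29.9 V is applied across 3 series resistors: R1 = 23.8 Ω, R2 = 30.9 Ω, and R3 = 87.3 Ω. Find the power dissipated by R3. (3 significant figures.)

P ≈ 3.87 W

The common current is I = 29.9/142.0 = 0.2106 A.
P(R3) = I²·R3 = (0.2106)² × 87.3 = 3.871 W.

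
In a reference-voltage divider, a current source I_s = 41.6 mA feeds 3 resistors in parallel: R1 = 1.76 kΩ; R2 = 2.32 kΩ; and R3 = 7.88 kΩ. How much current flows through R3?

I ≈ 4.69 mA

Conductances: ΣG = 1/1.76 + 1/2.32 + 1/7.88 = 1.126 (1/kΩ).
Current divider: I(R3) = I_s · G_k/ΣG = 41.6 × (0.1269/1.126) = 41.6 × 0.1127 = 4.688 mA.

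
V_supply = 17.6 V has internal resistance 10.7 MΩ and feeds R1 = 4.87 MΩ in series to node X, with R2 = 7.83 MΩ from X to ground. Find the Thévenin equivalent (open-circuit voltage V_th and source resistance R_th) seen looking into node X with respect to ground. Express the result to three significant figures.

R1' = 10.7 + 4.87 = 15.57 MΩ (source resistance + R1).
With X open, the divider is unloaded: V_th = 17.6 × 7.83/23.40 = 5.889 V.
Looking into X with the source shorted: R_th = R1'·R2/(R1'+R2) = 15.57 × 7.83/23.40 = 5.210 MΩ.

V_th ≈ 5.89 V, R_th ≈ 5.21 MΩ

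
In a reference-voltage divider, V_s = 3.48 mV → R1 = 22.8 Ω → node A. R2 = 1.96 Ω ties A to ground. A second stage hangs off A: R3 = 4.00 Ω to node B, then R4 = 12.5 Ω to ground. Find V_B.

Node A sees R2 in parallel with the series input of stage 2, R3 + R4 = 16.50 Ω.
Effective lower resistance at A: R2 ‖ 16.50 = 1.752 Ω.
V_A = 3.48 × 1.752/(22.8 + 1.752) = 0.2483 mV.
Stage 2 is unloaded, so V_B = V_A · R4/(R3+R4) = 0.2483 × 12.5/16.50 = 0.1881 mV.

V_B ≈ 0.188 mV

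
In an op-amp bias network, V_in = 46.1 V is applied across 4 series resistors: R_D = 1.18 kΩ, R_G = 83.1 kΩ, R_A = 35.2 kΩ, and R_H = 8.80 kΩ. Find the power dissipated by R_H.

Series current I = V_in/ΣR = 46.1/128.3 = 0.3594 mA.
P(R_H) = I²·R_H = (0.3594)² × 8.80 = 1.136 mW.

P ≈ 1.14 mW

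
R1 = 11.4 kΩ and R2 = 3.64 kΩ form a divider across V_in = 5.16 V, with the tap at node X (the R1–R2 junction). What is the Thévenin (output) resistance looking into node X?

R_th ≈ 2.76 kΩ

Zeroing V_in shorts the top of R1 to ground, so R_th = R1 ‖ R2 = 2.759 kΩ.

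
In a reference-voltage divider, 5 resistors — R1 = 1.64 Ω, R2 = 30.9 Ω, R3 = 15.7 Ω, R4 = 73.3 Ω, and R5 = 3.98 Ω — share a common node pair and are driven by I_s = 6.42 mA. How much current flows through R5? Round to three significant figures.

Conductances: ΣG = 1/1.64 + 1/30.9 + 1/15.7 + 1/73.3 + 1/3.98 = 0.9707 (1/Ω).
R5 takes the fraction G_k/ΣG = 0.2513/0.9707 = 0.2588, so I = 6.42 × 0.2588 = 1.662 mA.

I ≈ 1.66 mA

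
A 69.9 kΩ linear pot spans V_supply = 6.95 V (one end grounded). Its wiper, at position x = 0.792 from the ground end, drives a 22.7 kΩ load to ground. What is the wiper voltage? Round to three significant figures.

The pot divides into 14.54 kΩ above the wiper and 55.36 kΩ below.
(x·R_p) ‖ R_L = 16.10 kΩ.
V_out = 6.95 × 16.10/(14.54 + 16.10) = 3.652 V.
(Unloaded: V_out = x·V_supply = 5.50 V.)

V_out ≈ 3.65 V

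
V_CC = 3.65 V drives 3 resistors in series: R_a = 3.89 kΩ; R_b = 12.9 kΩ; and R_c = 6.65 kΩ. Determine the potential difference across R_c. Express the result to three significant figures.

V ≈ 1.04 V

Series total: ΣR = 3.89 + 12.9 + 6.65 = 23.44 kΩ.
By the voltage-divider rule, V = 3.65 × 6.650/23.44 = 1.036 V.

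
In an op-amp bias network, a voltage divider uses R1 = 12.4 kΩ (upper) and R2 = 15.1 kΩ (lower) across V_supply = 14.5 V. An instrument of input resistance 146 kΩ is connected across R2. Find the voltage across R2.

V_out ≈ 7.61 V

The load sits in parallel with R2, giving an effective lower resistance R2' = R2·R_L/(R2+R_L) = 13.68 kΩ.
Now apply the divider: V_out = 14.5 × 0.5246 = 7.607 V.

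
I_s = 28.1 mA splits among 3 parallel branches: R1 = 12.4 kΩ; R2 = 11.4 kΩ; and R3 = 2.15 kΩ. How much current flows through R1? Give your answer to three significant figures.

Total conductance ΣG = 1/12.4 + 1/11.4 + 1/2.15 = 0.6335 (units of 1/kΩ).
R1 takes the fraction G_k/ΣG = 0.08065/0.6335 = 0.1273, so I = 28.1 × 0.1273 = 3.577 mA.

I ≈ 3.58 mA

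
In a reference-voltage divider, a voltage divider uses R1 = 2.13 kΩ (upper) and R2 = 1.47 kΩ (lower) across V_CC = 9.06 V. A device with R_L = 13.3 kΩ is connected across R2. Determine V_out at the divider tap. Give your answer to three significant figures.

V_out ≈ 3.47 V

First combine the lower leg with the load: R2 ‖ R_L = 1.324 kΩ.
Voltage divider with the loaded lower leg: V_out = 9.06 × 1.324/(2.13 + 1.324) = 9.06 × 0.3833 = 3.472 V.
(Unloaded it would be 3.70 V; the load pulls it down.)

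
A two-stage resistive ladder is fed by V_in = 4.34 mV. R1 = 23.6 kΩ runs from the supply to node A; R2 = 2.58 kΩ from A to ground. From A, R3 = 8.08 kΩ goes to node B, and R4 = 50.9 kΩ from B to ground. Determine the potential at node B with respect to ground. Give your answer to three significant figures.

Looking into the second stage from A: R3 + R4 = 58.98 kΩ appears in parallel with R2.
R2 ‖ (R3+R4) = 2.472 kΩ.
So V_A = 4.34 × 0.09481 = 0.4115 mV.
Then the unloaded second divider: V_B = V_A × R4/(R3+R4) = 0.4115 × 0.8630 = 0.3551 mV.

V_B ≈ 0.355 mV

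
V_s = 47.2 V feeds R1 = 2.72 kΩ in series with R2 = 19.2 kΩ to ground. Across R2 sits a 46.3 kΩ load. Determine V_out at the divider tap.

The load sits in parallel with R2, giving an effective lower resistance R2' = R2·R_L/(R2+R_L) = 13.57 kΩ.
Voltage divider with the loaded lower leg: V_out = 47.2 × 13.57/(2.72 + 13.57) = 47.2 × 0.8330 = 39.32 V.
(Unloaded it would be 41.3 V; the load pulls it down.)

V_out ≈ 39.3 V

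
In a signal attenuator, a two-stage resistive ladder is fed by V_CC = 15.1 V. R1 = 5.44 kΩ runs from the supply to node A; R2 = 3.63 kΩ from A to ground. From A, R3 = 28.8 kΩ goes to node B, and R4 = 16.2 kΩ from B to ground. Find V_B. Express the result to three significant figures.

Looking into the second stage from A: R3 + R4 = 45.00 kΩ appears in parallel with R2.
R2 ‖ (R3+R4) = 3.359 kΩ.
So V_A = 15.1 × 0.3818 = 5.764 V.
Then the unloaded second divider: V_B = V_A × R4/(R3+R4) = 5.764 × 0.3600 = 2.075 V.

V_B ≈ 2.08 V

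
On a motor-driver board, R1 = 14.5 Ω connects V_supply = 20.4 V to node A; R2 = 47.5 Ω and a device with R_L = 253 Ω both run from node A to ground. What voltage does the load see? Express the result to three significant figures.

The load sits in parallel with R2, giving an effective lower resistance R2' = R2·R_L/(R2+R_L) = 39.99 Ω.
Voltage divider with the loaded lower leg: V_out = 20.4 × 39.99/(14.5 + 39.99) = 20.4 × 0.7339 = 14.97 V.
(Unloaded it would be 15.6 V; the load pulls it down.)

V_out ≈ 15.0 V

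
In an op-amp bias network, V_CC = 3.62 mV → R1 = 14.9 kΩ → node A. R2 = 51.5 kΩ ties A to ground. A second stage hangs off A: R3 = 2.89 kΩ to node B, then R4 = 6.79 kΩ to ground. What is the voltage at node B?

The second stage (R3 + R4 = 9.680 kΩ) loads node A in parallel with R2.
Effective lower resistance at A: R2 ‖ 9.680 = 8.148 kΩ.
First divider: V_A = V_CC · 8.148/(14.9 + 8.148) = 1.280 mV.
V_B = V_A × 0.7014 = 0.8977 mV.

V_B ≈ 0.898 mV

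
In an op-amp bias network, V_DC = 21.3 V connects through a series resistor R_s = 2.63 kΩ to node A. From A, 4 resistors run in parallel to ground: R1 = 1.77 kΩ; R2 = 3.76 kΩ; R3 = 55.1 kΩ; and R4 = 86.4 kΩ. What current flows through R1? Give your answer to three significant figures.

Combine the parallel branches: R_p = (1/1.77 + 1/3.76 + 1/55.1 + 1/86.4)⁻¹ = 1.162 kΩ.
V_A = 21.3 × 1.162/3.792 = 6.527 V.
Branch current I = V_A/R1 = 6.527/1.77 = 3.687 mA.

I ≈ 3.69 mA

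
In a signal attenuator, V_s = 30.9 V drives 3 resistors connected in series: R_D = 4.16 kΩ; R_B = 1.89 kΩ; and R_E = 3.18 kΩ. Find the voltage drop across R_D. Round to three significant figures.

V ≈ 13.9 V

Series total: ΣR = 4.16 + 1.89 + 3.18 = 9.230 kΩ.
Voltage divider: V = V_s · (4.160 / 9.230) = 30.9 × 0.4507 = 13.93 V.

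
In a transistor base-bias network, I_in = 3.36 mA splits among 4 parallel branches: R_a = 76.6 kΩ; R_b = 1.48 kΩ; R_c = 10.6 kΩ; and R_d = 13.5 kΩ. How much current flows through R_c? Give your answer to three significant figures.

Total conductance ΣG = 1/76.6 + 1/1.48 + 1/10.6 + 1/13.5 = 0.8571 (units of 1/kΩ).
Current divider: I(R_c) = I_in · G_k/ΣG = 3.36 × (0.09434/0.8571) = 3.36 × 0.1101 = 0.3698 mA.

I ≈ 0.370 mA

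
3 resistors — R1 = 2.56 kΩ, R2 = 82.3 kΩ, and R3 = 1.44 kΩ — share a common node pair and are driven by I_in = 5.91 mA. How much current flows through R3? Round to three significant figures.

Total conductance ΣG = 1/2.56 + 1/82.3 + 1/1.44 = 1.097 (units of 1/kΩ).
R3 takes the fraction G_k/ΣG = 0.6944/1.097 = 0.6329, so I = 5.91 × 0.6329 = 3.741 mA.

I ≈ 3.74 mA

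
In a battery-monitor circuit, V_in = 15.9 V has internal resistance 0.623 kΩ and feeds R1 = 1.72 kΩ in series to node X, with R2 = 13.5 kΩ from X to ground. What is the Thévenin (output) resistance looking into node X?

R1' = 0.623 + 1.72 = 2.343 kΩ (source resistance + R1).
With V_in suppressed (replaced by a short), R_th = R1' ‖ R2 = (2.343 × 13.5)/(2.343 + 13.5) = 1.996 kΩ.

R_th ≈ 2.00 kΩ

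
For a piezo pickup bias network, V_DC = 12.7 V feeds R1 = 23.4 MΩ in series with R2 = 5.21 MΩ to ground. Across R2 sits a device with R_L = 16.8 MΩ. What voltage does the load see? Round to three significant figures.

First combine the lower leg with the load: R2 ‖ R_L = 3.977 MΩ.
Now apply the divider: V_out = 12.7 × 0.1453 = 1.845 V.
(Unloaded it would be 2.31 V; the load pulls it down.)

V_out ≈ 1.84 V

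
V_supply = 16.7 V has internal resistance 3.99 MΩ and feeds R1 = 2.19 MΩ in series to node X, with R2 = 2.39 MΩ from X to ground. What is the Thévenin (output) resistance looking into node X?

R1' = 3.99 + 2.19 = 6.180 MΩ (source resistance + R1).
Zeroing V_supply shorts the top of R1' to ground, so R_th = R1' ‖ R2 = 1.723 MΩ.

R_th ≈ 1.72 MΩ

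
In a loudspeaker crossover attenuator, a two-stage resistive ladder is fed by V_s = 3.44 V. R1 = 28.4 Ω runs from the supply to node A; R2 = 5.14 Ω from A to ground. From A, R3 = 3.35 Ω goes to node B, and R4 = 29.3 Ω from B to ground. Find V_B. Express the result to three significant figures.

Looking into the second stage from A: R3 + R4 = 32.65 Ω appears in parallel with R2.
Effective lower resistance at A: R2 ‖ 32.65 = 4.441 Ω.
First divider: V_A = V_s · 4.441/(28.4 + 4.441) = 0.4652 V.
Stage 2 is unloaded, so V_B = V_A · R4/(R3+R4) = 0.4652 × 29.3/32.65 = 0.4174 V.

V_B ≈ 0.417 V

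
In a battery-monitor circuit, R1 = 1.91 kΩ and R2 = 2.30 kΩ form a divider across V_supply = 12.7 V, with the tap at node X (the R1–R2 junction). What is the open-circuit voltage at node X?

V_th ≈ 6.94 V

Open-circuit (no load on X): V_th = V_supply · R2/(R1 + R2) = 12.7 × 2.30/(1.910 + 2.30) = 6.938 V.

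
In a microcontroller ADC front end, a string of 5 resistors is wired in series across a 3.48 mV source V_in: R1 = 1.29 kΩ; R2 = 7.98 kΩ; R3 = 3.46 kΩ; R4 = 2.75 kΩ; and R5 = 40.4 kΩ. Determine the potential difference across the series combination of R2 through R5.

V ≈ 3.40 mV

Series total: ΣR = 1.29 + 7.98 + 3.46 + 2.75 + 40.4 = 55.88 kΩ.
R_{R2..R5} = 7.98 + 3.46 + 2.75 + 40.4 = 54.59 kΩ.
V = V_in · R/ΣR = 3.48 × 0.9769 = 3.400 mV.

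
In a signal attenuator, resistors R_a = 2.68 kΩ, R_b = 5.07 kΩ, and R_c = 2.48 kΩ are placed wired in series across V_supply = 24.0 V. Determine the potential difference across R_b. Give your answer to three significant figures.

Total series resistance ΣR = 2.68 + 5.07 + 2.48 = 10.23 kΩ.
By the voltage-divider rule, V = 24.0 × 5.070/10.23 = 11.89 V.

V ≈ 11.9 V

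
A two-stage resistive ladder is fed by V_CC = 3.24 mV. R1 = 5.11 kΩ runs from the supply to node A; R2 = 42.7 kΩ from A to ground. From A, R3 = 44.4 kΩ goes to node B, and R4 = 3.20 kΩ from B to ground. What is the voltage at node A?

V_A ≈ 2.64 mV

Looking into the second stage from A: R3 + R4 = 47.60 kΩ appears in parallel with R2.
Effective lower resistance at A: R2 ‖ 47.60 = 22.51 kΩ.
So V_A = 3.24 × 0.8150 = 2.641 mV.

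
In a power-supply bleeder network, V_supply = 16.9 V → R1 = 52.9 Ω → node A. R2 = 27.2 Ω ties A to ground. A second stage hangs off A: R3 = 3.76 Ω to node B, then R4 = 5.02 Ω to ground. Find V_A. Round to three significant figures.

Looking into the second stage from A: R3 + R4 = 8.780 Ω appears in parallel with R2.
Effective lower resistance at A: R2 ‖ 8.780 = 6.637 Ω.
So V_A = 16.9 × 0.1115 = 1.884 V.

V_A ≈ 1.88 V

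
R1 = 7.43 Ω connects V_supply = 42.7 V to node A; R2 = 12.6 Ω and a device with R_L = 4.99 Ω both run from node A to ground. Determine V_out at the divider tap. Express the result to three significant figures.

V_out ≈ 13.9 V

The load sits in parallel with R2, giving an effective lower resistance R2' = R2·R_L/(R2+R_L) = 3.574 Ω.
Voltage divider with the loaded lower leg: V_out = 42.7 × 3.574/(7.43 + 3.574) = 42.7 × 0.3248 = 13.87 V.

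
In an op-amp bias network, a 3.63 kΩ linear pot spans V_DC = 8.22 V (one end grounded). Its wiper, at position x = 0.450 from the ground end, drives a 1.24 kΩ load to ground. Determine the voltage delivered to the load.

The pot divides into 1.997 kΩ above the wiper and 1.633 kΩ below.
(x·R_p) ‖ R_L = 0.7049 kΩ.
Then V_out = V_DC · 0.7049/(1.997 + 0.7049) = 2.145 V.
(Unloaded: V_out = x·V_DC = 3.70 V.)

V_out ≈ 2.14 V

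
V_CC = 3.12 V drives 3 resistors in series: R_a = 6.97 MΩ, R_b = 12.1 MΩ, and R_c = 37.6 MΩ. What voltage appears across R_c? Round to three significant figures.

Series total: ΣR = 6.97 + 12.1 + 37.6 = 56.67 MΩ.
V = V_CC · R/ΣR = 3.12 × 0.6635 = 2.070 V.

V ≈ 2.07 V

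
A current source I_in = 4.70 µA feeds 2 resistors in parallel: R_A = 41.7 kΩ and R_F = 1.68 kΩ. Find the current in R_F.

With just two branches, the current splits inversely with resistance.
So I = 4.70 × 41.7/43.38 = 4.518 µA.

I ≈ 4.52 µA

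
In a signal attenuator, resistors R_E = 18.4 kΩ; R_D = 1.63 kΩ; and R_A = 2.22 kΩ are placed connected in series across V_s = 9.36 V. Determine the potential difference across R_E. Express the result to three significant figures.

V ≈ 7.74 V

Series total: ΣR = 18.4 + 1.63 + 2.22 = 22.25 kΩ.
Voltage divider: V = V_s · (18.40 / 22.25) = 9.36 × 0.8270 = 7.740 V.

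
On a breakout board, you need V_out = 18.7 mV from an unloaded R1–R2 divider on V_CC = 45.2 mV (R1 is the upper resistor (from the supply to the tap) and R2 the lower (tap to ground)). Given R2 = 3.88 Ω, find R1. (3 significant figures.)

Required fraction k = V_out/V_CC = 0.4137.
Rearranging, R1 = R2·(1−k)/k = 3.88 × 1.417 = 5.498 Ω.

R1 ≈ 5.50 Ω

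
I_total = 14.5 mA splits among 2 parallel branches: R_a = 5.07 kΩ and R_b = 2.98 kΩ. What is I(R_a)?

I ≈ 5.37 mA

Two-branch current divider: I_k = I_total · R_other/(R_1 + R_2).
So I = 14.5 × 2.98/8.050 = 5.368 mA.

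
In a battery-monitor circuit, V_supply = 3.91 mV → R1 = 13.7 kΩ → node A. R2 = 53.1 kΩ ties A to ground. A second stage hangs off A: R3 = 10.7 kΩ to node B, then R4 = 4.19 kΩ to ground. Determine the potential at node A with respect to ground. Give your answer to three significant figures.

V_A ≈ 1.80 mV

The second stage (R3 + R4 = 14.89 kΩ) loads node A in parallel with R2.
R2 ‖ (R3+R4) = 11.63 kΩ.
V_A = 3.91 × 11.63/(13.7 + 11.63) = 1.795 mV.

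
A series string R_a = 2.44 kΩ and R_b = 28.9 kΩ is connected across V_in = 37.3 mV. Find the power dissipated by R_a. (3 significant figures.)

Series current I = V_in/ΣR = 37.3/31.34 = 1.190 µA.
P = I²R = 1.417 × 2.44 = 3.456 nW.

P ≈ 3.46 nW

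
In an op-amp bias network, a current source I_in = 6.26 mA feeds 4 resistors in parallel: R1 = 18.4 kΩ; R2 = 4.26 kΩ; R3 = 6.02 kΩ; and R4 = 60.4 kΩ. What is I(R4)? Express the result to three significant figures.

I ≈ 0.220 mA

Total conductance ΣG = 1/18.4 + 1/4.26 + 1/6.02 + 1/60.4 = 0.4718 (units of 1/kΩ).
Current divider: I(R4) = I_in · G_k/ΣG = 6.26 × (0.01656/0.4718) = 6.26 × 0.03509 = 0.2197 mA.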